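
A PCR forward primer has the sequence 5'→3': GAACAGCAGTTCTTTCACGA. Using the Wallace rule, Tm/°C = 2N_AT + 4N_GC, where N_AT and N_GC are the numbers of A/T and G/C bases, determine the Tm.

Scanning the sequence gives A=6, C=5, T=5, G=4.
So N_AT = 11 and N_GC = 9.
Tm = 2(11) + 4(9) = 22 + 36 = 58°C

58°C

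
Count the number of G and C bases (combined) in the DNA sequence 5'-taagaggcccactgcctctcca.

13

Base counts: C=9, G=4, A=5, T=4
Total G or C: 4 + 9 = 13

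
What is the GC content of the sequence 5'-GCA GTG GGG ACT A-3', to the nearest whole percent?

Base counts: G=6, T=2, A=3, C=2
G+C = 6 + 2 = 8 out of 13 bases
%GC = 8/13 × 100 = 61.54% ≈ 62%

62%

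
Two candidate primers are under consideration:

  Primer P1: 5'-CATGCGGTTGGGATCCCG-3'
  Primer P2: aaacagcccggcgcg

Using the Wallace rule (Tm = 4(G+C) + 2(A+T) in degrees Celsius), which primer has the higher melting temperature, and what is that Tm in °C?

Primer P1: A+T=6, G+C=12 → Tm = 2(6)+4(12) = 60°C
Primer P2: A+T=4, G+C=11 → Tm = 2(4)+4(11) = 52°C
60°C vs 52°C → primer P1 is higher.

Primer P1, 60°C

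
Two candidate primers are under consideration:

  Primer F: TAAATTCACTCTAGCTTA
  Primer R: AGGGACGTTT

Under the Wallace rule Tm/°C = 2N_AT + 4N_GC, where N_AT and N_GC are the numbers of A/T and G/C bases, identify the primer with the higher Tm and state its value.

Primer F: A+T=13, G+C=5 → Tm = 2(13)+4(5) = 46°C
Primer R: A+T=5, G+C=5 → Tm = 2(5)+4(5) = 30°C
46°C vs 30°C → primer F is higher.

Primer F, 46°C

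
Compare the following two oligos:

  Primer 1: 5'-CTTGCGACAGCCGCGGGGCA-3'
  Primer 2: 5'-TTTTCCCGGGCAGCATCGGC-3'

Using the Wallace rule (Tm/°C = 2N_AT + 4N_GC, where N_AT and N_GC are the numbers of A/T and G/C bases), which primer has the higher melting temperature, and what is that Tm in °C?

Primer 1, 70°C

Primer 1: A+T=5, G+C=15 → Tm = 2(5)+4(15) = 70°C
Primer 2: A+T=7, G+C=13 → Tm = 2(7)+4(13) = 66°C
70°C vs 66°C → primer 1 is higher.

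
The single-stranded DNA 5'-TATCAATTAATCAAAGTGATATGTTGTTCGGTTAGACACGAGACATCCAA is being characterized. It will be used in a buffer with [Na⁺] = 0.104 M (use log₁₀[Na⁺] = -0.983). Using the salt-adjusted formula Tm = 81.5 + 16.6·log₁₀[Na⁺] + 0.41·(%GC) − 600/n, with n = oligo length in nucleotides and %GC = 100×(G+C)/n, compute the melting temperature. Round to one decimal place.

67.1°C

Length n = 50. Counting bases: A=18, G=9, C=8, T=15
G+C = 17, so %GC = 17/50 × 100 = 34%
Salt term: 16.6 × (-0.983) = -16.318
GC term: 0.41 × 34 = 13.94; length term: −600/50 = −12
Tm = 81.5 + (-16.318) + 13.94 − 12 = 67.122 → 67.1°C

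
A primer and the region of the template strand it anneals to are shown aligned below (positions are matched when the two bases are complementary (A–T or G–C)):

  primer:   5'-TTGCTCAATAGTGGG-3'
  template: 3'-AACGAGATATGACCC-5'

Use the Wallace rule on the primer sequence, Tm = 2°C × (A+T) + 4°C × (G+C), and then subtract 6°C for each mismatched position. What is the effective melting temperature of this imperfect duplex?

Primer base counts: A=3, T=5, G=5, C=2 → A+T=8, G+C=7
Perfect-match Tm = 2(8) + 4(7) = 16 + 28 = 44°C
Mismatches (positions where the bases are not complementary): 2 (at positions 7, 11)
Effective Tm = 44 − 2×6 = 44 − 12 = 32°C

32°C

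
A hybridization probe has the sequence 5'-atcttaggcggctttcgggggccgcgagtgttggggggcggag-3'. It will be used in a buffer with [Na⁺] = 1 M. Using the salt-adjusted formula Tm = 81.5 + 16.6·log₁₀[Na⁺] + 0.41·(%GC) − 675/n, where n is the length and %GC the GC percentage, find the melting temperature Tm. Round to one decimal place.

94.4°C

Length n = 43. A=4, C=8, T=9, G=22
G+C = 30, so %GC = 30/43 × 100 = 69.767%
Salt term: 16.6 × (0) = 0
GC term: 0.41 × 69.767 = 28.604; length term: −675/43 = −15.698
Tm = 81.5 + (0) + 28.604 − 15.698 = 94.406 → 94.4°C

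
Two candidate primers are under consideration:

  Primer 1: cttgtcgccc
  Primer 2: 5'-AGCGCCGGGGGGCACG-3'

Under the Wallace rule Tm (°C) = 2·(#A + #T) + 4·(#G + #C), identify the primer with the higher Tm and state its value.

Primer 1: A+T=3, G+C=7 → Tm = 2(3)+4(7) = 34°C
Primer 2: A+T=2, G+C=14 → Tm = 2(2)+4(14) = 60°C
34°C vs 60°C → primer 2 is higher.

Primer 2, 60°C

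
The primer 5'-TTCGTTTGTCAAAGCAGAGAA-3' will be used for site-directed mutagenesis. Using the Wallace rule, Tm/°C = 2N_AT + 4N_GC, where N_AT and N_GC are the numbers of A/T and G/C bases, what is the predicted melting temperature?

58°C

Scanning the sequence gives A=7, G=5, C=3, T=6.
AT pairs contribute 13, GC pairs contribute 8.
Tm = 2(13) + 4(8) = 26 + 32 = 58°C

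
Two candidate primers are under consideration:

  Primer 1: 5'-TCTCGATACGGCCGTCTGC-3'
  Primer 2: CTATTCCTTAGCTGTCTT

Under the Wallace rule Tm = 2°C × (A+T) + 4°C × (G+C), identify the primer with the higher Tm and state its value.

Primer 1, 62°C

Primer 1: A+T=7, G+C=12 → Tm = 2(7)+4(12) = 62°C
Primer 2: A+T=11, G+C=7 → Tm = 2(11)+4(7) = 50°C
62°C vs 50°C → primer 1 is higher.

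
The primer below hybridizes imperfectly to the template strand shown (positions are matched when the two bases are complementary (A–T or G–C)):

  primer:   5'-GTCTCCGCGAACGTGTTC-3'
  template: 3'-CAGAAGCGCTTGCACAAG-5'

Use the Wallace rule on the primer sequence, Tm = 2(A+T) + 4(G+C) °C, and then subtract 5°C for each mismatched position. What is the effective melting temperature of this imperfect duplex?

Primer base counts: A=2, T=5, G=5, C=6 → A+T=7, G+C=11
Perfect-match Tm = 2(7) + 4(11) = 14 + 44 = 58°C
Mismatches (positions where the bases are not complementary): 1 (at position 5)
Effective Tm = 58 − 1×5 = 58 − 5 = 53°C

53°C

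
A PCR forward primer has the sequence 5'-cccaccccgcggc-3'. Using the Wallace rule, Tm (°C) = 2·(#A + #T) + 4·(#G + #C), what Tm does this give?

50°C

Base counts: G=3, A=1, C=9, T=0
AT pairs contribute 1, GC pairs contribute 12.
Tm = 2×1 + 4×12 = 50°C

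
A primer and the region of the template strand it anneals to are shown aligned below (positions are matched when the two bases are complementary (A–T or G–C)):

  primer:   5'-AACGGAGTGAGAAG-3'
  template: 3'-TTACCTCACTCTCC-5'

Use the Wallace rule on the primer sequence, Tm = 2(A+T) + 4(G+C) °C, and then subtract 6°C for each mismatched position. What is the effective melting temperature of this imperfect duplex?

Primer base counts: A=6, T=1, G=6, C=1 → A+T=7, G+C=7
Perfect-match Tm = 2(7) + 4(7) = 14 + 28 = 42°C
Mismatches (positions where the bases are not complementary): 2 (at positions 3, 13)
Effective Tm = 42 − 2×6 = 42 − 12 = 30°C

30°C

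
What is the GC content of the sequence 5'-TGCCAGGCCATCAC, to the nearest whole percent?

64%

Scanning the sequence gives C=6, A=3, G=3, T=2.
G+C = 3 + 6 = 9 out of 14 bases
%GC = 9/14 × 100 = 64.29% ≈ 64%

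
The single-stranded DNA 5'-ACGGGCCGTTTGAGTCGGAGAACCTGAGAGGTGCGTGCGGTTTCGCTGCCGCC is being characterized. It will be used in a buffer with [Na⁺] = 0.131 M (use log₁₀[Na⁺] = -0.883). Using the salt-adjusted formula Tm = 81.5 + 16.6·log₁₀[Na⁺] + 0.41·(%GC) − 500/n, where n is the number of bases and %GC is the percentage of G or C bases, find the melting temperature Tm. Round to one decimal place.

84.5°C

Length n = 53. Counting bases: G=21, C=14, T=11, A=7
G+C = 35, so %GC = 35/53 × 100 = 66.038%
Salt term: 16.6 × (-0.883) = -14.658
GC term: 0.41 × 66.038 = 27.076; length term: −500/53 = −9.434
Tm = 81.5 + (-14.658) + 27.076 − 9.434 = 84.484 → 84.5°C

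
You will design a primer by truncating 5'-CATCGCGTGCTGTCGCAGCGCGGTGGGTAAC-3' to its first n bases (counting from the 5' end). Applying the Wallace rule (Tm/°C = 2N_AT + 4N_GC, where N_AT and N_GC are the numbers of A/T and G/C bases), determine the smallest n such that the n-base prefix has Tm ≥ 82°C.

First 23 bases: CATCGCGTGCTGTCGCAGCGCGG → Tm = 80°C (< 82°C)
First 24 bases: CATCGCGTGCTGTCGCAGCGCGGT → Tm = 82°C (≥ 82°C)
Since every base adds ≥2°C, Tm only increases with n, so the threshold is first crossed at n = 24.

n = 24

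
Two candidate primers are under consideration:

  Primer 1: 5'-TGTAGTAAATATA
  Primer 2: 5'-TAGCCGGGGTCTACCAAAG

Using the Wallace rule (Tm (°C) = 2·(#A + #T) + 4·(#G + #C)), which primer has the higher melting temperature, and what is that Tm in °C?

Primer 1: A+T=11, G+C=2 → Tm = 2(11)+4(2) = 30°C
Primer 2: A+T=8, G+C=11 → Tm = 2(8)+4(11) = 60°C
30°C vs 60°C → primer 2 is higher.

Primer 2, 60°C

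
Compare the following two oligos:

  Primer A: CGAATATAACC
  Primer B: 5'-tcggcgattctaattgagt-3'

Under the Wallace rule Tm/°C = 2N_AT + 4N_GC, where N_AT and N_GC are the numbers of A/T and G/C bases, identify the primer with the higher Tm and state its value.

Primer B, 54°C

Primer A: A+T=7, G+C=4 → Tm = 2(7)+4(4) = 30°C
Primer B: A+T=11, G+C=8 → Tm = 2(11)+4(8) = 54°C
30°C vs 54°C → primer B is higher.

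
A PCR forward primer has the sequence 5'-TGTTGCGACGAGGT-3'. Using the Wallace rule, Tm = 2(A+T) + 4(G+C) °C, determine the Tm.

44°C

Counting bases: C=2, T=4, G=6, A=2
So N_AT = 6 and N_GC = 8.
Tm = 2(6) + 4(8) = 12 + 32 = 44°C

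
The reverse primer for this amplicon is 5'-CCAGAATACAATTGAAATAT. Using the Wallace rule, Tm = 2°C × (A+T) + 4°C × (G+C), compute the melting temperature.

50°C

A=10, G=2, T=5, C=3
AT pairs contribute 15, GC pairs contribute 5.
Tm = 2×15 + 4×5 = 50°C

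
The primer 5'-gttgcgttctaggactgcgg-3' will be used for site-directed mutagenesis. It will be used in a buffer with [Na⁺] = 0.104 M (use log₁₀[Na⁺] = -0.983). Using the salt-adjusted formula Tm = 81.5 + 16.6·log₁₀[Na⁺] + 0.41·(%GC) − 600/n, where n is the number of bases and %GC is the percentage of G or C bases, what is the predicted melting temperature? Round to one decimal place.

59.8°C

Length n = 20. Counting bases: A=2, C=4, T=6, G=8
G+C = 12, so %GC = 12/20 × 100 = 60%
Salt term: 16.6 × (-0.983) = -16.318
GC term: 0.41 × 60 = 24.6; length term: −600/20 = −30
Tm = 81.5 + (-16.318) + 24.6 − 30 = 59.782 → 59.8°C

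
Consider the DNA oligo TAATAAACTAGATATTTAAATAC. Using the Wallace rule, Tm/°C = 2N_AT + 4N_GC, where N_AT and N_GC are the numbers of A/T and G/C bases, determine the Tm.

52°C

Base counts: T=8, C=2, A=12, G=1
AT pairs contribute 20, GC pairs contribute 3.
Tm = 2(20) + 4(3) = 40 + 12 = 52°C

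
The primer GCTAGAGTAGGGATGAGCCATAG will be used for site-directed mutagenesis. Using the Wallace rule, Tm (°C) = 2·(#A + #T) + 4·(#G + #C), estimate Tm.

70°C

C=3, A=7, G=9, T=4
AT pairs contribute 11, GC pairs contribute 12.
Tm = 4·12 + 2·11 = 48 + 22 = 70°C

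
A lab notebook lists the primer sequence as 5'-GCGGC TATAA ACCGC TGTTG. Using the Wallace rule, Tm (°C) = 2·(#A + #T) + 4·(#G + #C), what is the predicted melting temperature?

Base counts: G=6, C=5, T=5, A=4
A+T = 9, G+C = 11
Tm = 2(9) + 4(11) = 18 + 44 = 62°C

62°C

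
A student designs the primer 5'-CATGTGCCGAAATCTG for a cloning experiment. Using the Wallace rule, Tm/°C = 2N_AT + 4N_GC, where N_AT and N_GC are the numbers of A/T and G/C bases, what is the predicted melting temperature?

48°C

Scanning the sequence gives C=4, T=4, A=4, G=4.
AT pairs contribute 8, GC pairs contribute 8.
Tm = 2×8 + 4×8 = 48°C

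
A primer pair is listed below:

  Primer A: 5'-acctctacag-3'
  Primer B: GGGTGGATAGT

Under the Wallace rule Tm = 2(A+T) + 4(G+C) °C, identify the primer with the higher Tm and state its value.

Primer A: A+T=5, G+C=5 → Tm = 2(5)+4(5) = 30°C
Primer B: A+T=5, G+C=6 → Tm = 2(5)+4(6) = 34°C
30°C vs 34°C → primer B is higher.

Primer B, 34°C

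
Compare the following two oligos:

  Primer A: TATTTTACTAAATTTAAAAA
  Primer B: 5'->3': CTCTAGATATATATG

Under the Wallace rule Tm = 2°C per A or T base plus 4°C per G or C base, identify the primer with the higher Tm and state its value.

Primer A, 42°C

Primer A: A+T=19, G+C=1 → Tm = 2(19)+4(1) = 42°C
Primer B: A+T=11, G+C=4 → Tm = 2(11)+4(4) = 38°C
42°C vs 38°C → primer A is higher.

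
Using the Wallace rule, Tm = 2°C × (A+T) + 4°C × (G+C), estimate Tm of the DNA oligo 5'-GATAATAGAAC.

28°C

Base counts: T=2, C=1, G=2, A=6
A+T = 8, G+C = 3
Tm = 2×8 + 4×3 = 28°C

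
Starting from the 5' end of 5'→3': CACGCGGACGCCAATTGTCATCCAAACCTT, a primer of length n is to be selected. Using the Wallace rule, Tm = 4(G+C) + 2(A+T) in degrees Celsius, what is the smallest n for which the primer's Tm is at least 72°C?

First 22 bases: CACGCGGACGCCAATTGTCATC → Tm = 70°C (< 72°C)
First 23 bases: CACGCGGACGCCAATTGTCATCC → Tm = 74°C (≥ 72°C)
Each additional base adds 2°C (A/T) or 4°C (G/C), so Tm is non-decreasing in n; n = 23 is the first length to reach 72°C.

n = 23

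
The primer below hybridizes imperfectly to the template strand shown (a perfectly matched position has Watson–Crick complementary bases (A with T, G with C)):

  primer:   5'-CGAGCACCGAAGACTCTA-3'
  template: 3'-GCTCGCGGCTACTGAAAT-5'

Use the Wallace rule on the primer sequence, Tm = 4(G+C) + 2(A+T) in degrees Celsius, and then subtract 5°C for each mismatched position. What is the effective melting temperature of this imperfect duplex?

Primer base counts: A=6, T=2, G=4, C=6 → A+T=8, G+C=10
Perfect-match Tm = 2(8) + 4(10) = 16 + 40 = 56°C
Mismatches (positions where the bases are not complementary): 3 (at positions 6, 11, 16)
Effective Tm = 56 − 3×5 = 56 − 15 = 41°C

41°C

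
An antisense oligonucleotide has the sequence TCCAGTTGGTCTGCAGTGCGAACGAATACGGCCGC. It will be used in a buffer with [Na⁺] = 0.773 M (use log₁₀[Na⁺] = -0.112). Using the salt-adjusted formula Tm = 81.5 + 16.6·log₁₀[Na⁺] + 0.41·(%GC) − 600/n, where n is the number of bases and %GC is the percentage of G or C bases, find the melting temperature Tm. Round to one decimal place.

87.1°C

Length n = 35. Counting bases: G=11, A=7, C=10, T=7
G+C = 21, so %GC = 21/35 × 100 = 60%
Salt term: 16.6 × (-0.112) = -1.859
GC term: 0.41 × 60 = 24.6; length term: −600/35 = −17.143
Tm = 81.5 + (-1.859) + 24.6 − 17.143 = 87.098 → 87.1°C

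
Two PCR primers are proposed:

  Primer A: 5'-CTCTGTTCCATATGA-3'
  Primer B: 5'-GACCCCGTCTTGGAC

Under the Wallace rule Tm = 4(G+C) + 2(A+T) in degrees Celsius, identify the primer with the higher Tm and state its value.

Primer B, 50°C

Primer A: A+T=9, G+C=6 → Tm = 2(9)+4(6) = 42°C
Primer B: A+T=5, G+C=10 → Tm = 2(5)+4(10) = 50°C
42°C vs 50°C → primer B is higher.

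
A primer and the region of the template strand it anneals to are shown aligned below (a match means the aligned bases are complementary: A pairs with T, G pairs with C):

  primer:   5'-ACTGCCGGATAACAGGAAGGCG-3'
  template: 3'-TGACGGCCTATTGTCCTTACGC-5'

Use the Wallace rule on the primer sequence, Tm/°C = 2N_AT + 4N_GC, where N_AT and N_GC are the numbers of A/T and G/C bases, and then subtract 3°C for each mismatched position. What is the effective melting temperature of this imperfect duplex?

67°C

Primer base counts: A=7, T=2, G=8, C=5 → A+T=9, G+C=13
Perfect-match Tm = 2(9) + 4(13) = 18 + 52 = 70°C
Mismatches (positions where the bases are not complementary): 1 (at position 19)
Effective Tm = 70 − 1×3 = 70 − 3 = 67°C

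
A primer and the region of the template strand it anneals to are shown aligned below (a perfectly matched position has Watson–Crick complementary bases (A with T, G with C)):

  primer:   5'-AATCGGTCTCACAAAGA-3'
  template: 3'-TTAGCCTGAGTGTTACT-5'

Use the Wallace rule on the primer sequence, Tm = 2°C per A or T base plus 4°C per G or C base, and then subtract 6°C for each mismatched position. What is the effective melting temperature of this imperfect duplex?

36°C

Primer base counts: A=7, T=3, G=3, C=4 → A+T=10, G+C=7
Perfect-match Tm = 2(10) + 4(7) = 20 + 28 = 48°C
Mismatches (positions where the bases are not complementary): 2 (at positions 7, 15)
Effective Tm = 48 − 2×6 = 48 − 12 = 36°C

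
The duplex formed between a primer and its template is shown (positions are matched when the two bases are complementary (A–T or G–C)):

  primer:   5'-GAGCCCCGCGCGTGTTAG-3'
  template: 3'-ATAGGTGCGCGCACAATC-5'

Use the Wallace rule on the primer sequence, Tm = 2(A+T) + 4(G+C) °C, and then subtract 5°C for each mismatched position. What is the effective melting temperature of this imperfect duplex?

Primer base counts: A=2, T=3, G=7, C=6 → A+T=5, G+C=13
Perfect-match Tm = 2(5) + 4(13) = 10 + 52 = 62°C
Mismatches (positions where the bases are not complementary): 3 (at positions 1, 3, 6)
Effective Tm = 62 − 3×5 = 62 − 15 = 47°C

47°C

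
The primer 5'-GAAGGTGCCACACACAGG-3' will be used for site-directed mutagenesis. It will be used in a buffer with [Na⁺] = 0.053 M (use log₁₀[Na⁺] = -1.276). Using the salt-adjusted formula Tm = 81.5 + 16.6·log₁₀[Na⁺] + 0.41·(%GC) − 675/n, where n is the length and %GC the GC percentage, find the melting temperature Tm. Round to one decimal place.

Length n = 18. Base counts: T=1, C=5, G=6, A=6
G+C = 11, so %GC = 11/18 × 100 = 61.111%
Salt term: 16.6 × (-1.276) = -21.182
GC term: 0.41 × 61.111 = 25.056; length term: −675/18 = −37.5
Tm = 81.5 + (-21.182) + 25.056 − 37.5 = 47.874 → 47.9°C

47.9°C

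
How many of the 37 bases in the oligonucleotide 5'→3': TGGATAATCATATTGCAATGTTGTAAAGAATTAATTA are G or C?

8

Scanning the sequence gives C=2, T=14, G=6, A=15.
G+C = 6 + 2 = 8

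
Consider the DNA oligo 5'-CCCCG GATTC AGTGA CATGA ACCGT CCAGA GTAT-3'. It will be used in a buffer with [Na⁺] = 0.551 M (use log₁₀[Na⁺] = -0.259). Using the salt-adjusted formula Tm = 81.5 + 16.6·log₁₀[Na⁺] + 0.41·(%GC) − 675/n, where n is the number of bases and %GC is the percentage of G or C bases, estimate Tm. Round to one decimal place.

Length n = 34. Counting bases: G=8, A=9, T=7, C=10
G+C = 18, so %GC = 18/34 × 100 = 52.941%
Salt term: 16.6 × (-0.259) = -4.299
GC term: 0.41 × 52.941 = 21.706; length term: −675/34 = −19.853
Tm = 81.5 + (-4.299) + 21.706 − 19.853 = 79.054 → 79.1°C

79.1°C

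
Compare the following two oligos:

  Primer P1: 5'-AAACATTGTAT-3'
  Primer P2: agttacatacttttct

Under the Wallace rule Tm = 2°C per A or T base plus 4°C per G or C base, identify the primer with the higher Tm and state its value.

Primer P1: A+T=9, G+C=2 → Tm = 2(9)+4(2) = 26°C
Primer P2: A+T=12, G+C=4 → Tm = 2(12)+4(4) = 40°C
26°C vs 40°C → primer P2 is higher.

Primer P2, 40°C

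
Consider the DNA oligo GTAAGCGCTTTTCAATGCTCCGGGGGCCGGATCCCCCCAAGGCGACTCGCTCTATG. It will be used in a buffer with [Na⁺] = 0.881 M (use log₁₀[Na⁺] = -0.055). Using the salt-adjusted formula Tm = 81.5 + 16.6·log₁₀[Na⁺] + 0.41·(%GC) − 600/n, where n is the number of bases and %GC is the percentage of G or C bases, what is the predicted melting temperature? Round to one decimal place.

Length n = 56. Base counts: G=16, A=9, C=19, T=12
G+C = 35, so %GC = 35/56 × 100 = 62.5%
Salt term: 16.6 × (-0.055) = -0.913
GC term: 0.41 × 62.5 = 25.625; length term: −600/56 = −10.714
Tm = 81.5 + (-0.913) + 25.625 − 10.714 = 95.498 → 95.5°C

95.5°C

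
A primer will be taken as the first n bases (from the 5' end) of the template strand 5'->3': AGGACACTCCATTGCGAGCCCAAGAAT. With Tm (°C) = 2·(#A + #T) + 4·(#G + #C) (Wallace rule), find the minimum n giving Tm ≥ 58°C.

First 18 bases: AGGACACTCCATTGCGAG → Tm = 56°C (< 58°C)
First 19 bases: AGGACACTCCATTGCGAGC → Tm = 60°C (≥ 58°C)
Each additional base adds 2°C (A/T) or 4°C (G/C), so Tm is non-decreasing in n; n = 19 is the first length to reach 58°C.

n = 19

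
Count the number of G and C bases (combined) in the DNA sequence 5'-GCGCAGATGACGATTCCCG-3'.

12

Scanning the sequence gives C=6, T=3, A=4, G=6.
G+C = 6 + 6 = 12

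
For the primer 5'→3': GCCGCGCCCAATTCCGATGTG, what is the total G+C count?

C=8, T=4, A=3, G=6
G+C = 6 + 8 = 14

14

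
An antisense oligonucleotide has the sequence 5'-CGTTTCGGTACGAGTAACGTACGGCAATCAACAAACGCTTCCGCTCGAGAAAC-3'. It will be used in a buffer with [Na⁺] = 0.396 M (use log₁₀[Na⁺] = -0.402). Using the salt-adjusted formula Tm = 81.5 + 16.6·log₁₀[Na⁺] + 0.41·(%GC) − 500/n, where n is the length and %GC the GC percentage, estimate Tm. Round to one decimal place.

Length n = 53. Base counts: T=10, A=16, G=12, C=15
G+C = 27, so %GC = 27/53 × 100 = 50.943%
Salt term: 16.6 × (-0.402) = -6.673
GC term: 0.41 × 50.943 = 20.887; length term: −500/53 = −9.434
Tm = 81.5 + (-6.673) + 20.887 − 9.434 = 86.28 → 86.3°C

86.3°C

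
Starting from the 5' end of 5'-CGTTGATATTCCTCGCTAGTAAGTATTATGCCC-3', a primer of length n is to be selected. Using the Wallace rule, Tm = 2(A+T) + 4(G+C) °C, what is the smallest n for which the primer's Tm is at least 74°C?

First 26 bases: CGTTGATATTCCTCGCTAGTAAGTAT → Tm = 72°C (< 74°C)
First 27 bases: CGTTGATATTCCTCGCTAGTAAGTATT → Tm = 74°C (≥ 74°C)
Each additional base adds 2°C (A/T) or 4°C (G/C), so Tm is non-decreasing in n; n = 27 is the first length to reach 74°C.

n = 27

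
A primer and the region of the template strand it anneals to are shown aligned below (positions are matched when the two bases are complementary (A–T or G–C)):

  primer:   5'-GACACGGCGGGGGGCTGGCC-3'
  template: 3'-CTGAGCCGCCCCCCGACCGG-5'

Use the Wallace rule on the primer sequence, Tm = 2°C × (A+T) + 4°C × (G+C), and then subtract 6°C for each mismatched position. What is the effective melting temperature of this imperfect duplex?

Primer base counts: A=2, T=1, G=11, C=6 → A+T=3, G+C=17
Perfect-match Tm = 2(3) + 4(17) = 6 + 68 = 74°C
Mismatches (positions where the bases are not complementary): 1 (at position 4)
Effective Tm = 74 − 1×6 = 74 − 6 = 68°C

68°C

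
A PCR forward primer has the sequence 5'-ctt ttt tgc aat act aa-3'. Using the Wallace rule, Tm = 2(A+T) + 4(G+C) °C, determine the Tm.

Base counts: A=5, T=8, C=3, G=1
So N_AT = 13 and N_GC = 4.
Tm = 2(13) + 4(4) = 26 + 16 = 42°C

42°C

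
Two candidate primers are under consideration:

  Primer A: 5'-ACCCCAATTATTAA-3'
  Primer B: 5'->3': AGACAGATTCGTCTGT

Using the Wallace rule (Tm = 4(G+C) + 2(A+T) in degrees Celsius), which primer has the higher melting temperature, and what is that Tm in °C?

Primer A: A+T=10, G+C=4 → Tm = 2(10)+4(4) = 36°C
Primer B: A+T=9, G+C=7 → Tm = 2(9)+4(7) = 46°C
36°C vs 46°C → primer B is higher.

Primer B, 46°C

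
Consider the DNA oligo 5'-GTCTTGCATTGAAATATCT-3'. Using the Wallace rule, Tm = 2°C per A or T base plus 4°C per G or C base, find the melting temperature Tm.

Counting bases: G=3, T=8, A=5, C=3
A+T = 13, G+C = 6
Tm = 2×13 + 4×6 = 50°C

50°C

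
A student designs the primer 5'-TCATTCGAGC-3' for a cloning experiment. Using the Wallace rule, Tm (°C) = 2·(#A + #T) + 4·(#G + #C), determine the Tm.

30°C

A=2, G=2, C=3, T=3
So N_AT = 5 and N_GC = 5.
Tm = 2(5) + 4(5) = 10 + 20 = 30°C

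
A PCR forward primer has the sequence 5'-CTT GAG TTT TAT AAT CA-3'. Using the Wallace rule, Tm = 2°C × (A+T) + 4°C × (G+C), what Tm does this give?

Counting bases: A=5, T=8, G=2, C=2
A+T = 13, G+C = 4
Tm = 2×13 + 4×4 = 42°C

42°C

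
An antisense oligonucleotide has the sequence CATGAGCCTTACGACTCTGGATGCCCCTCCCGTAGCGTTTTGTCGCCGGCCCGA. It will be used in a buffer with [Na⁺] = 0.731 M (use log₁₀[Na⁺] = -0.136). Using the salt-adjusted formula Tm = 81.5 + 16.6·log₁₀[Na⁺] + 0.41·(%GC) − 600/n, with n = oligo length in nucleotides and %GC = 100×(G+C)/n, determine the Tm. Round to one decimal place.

Length n = 54. Base counts: T=13, A=7, C=20, G=14
G+C = 34, so %GC = 34/54 × 100 = 62.963%
Salt term: 16.6 × (-0.136) = -2.258
GC term: 0.41 × 62.963 = 25.815; length term: −600/54 = −11.111
Tm = 81.5 + (-2.258) + 25.815 − 11.111 = 93.946 → 93.9°C

93.9°C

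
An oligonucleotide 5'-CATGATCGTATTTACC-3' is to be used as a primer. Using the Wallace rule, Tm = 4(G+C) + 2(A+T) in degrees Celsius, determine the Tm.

44°C

Base counts: T=6, A=4, C=4, G=2
A+T = 10, G+C = 6
Tm = 4·6 + 2·10 = 24 + 20 = 44°C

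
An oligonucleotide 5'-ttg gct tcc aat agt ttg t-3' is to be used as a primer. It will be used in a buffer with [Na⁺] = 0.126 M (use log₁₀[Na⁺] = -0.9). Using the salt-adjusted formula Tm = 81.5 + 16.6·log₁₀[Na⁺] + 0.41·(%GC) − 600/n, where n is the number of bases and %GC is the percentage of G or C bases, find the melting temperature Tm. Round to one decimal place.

Length n = 19. Scanning the sequence gives G=4, T=9, A=3, C=3.
G+C = 7, so %GC = 7/19 × 100 = 36.842%
Salt term: 16.6 × (-0.9) = -14.94
GC term: 0.41 × 36.842 = 15.105; length term: −600/19 = −31.579
Tm = 81.5 + (-14.94) + 15.105 − 31.579 = 50.086 → 50.1°C

50.1°C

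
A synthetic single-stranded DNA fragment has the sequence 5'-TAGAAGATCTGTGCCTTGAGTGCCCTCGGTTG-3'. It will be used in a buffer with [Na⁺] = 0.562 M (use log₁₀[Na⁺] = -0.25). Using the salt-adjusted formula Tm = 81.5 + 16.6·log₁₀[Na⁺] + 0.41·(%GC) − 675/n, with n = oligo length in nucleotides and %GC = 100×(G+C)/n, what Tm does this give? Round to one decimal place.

78.0°C

Length n = 32. Counting bases: A=5, T=10, G=10, C=7
G+C = 17, so %GC = 17/32 × 100 = 53.125%
Salt term: 16.6 × (-0.25) = -4.15
GC term: 0.41 × 53.125 = 21.781; length term: −675/32 = −21.094
Tm = 81.5 + (-4.15) + 21.781 − 21.094 = 78.037 → 78.0°C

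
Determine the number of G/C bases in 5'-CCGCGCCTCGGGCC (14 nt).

13

Scanning the sequence gives T=1, C=8, A=0, G=5.
Total G or C: 5 + 8 = 13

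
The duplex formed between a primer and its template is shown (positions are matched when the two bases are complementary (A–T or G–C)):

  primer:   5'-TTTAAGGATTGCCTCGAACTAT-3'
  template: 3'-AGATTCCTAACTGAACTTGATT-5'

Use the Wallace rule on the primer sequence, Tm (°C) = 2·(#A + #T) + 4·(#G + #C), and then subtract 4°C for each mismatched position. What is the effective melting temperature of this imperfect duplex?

44°C

Primer base counts: A=6, T=8, G=4, C=4 → A+T=14, G+C=8
Perfect-match Tm = 2(14) + 4(8) = 28 + 32 = 60°C
Mismatches (positions where the bases are not complementary): 4 (at positions 2, 12, 15, 22)
Effective Tm = 60 − 4×4 = 60 − 16 = 44°C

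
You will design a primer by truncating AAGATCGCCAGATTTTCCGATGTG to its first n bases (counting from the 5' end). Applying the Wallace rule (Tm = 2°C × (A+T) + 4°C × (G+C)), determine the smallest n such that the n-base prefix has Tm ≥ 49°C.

First 17 bases: AAGATCGCCAGATTTTC → Tm = 48°C (< 49°C)
First 18 bases: AAGATCGCCAGATTTTCC → Tm = 52°C (≥ 49°C)
Each additional base adds 2°C (A/T) or 4°C (G/C), so Tm is non-decreasing in n; n = 18 is the first length to reach 49°C.

n = 18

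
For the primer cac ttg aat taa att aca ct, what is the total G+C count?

A=8, C=4, T=7, G=1
G+C = 1 + 4 = 5

5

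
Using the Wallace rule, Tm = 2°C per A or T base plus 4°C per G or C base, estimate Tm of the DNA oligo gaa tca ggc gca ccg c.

54°C

Scanning the sequence gives A=4, C=6, G=5, T=1.
So N_AT = 5 and N_GC = 11.
Tm = 2×5 + 4×11 = 54°C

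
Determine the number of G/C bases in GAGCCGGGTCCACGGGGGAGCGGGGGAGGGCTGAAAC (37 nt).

28

Counting bases: A=7, G=20, C=8, T=2
G+C = 20 + 8 = 28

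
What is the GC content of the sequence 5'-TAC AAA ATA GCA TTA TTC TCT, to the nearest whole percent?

24%

Counting bases: C=4, A=8, G=1, T=8
G+C = 1 + 4 = 5 out of 21 bases
%GC = 5/21 × 100 = 23.81% ≈ 24%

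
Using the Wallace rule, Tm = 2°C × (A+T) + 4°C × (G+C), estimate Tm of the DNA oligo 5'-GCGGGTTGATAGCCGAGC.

Base counts: C=4, T=3, A=3, G=8
AT pairs contribute 6, GC pairs contribute 12.
Tm = 2×6 + 4×12 = 60°C

60°C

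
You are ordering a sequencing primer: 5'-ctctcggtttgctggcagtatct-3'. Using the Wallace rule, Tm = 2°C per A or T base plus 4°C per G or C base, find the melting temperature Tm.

70°C

Counting bases: A=2, G=6, T=9, C=6
A+T = 11, G+C = 12
Tm = 2×11 + 4×12 = 70°C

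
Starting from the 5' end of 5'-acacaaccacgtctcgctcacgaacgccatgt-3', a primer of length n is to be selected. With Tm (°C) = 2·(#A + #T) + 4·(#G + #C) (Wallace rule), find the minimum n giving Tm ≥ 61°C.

n = 20

First 19 bases: ACACAACCACGTCTCGCTC → Tm = 60°C (< 61°C)
First 20 bases: ACACAACCACGTCTCGCTCA → Tm = 62°C (≥ 61°C)
Each additional base adds 2°C (A/T) or 4°C (G/C), so Tm is non-decreasing in n; n = 20 is the first length to reach 61°C.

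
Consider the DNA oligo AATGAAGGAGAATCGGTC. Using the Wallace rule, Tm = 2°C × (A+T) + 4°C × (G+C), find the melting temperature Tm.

A=7, T=3, G=6, C=2
So N_AT = 10 and N_GC = 8.
Tm = 2×10 + 4×8 = 52°C

52°C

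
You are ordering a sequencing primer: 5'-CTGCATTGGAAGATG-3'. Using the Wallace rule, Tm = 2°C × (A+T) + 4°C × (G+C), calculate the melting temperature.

Scanning the sequence gives T=4, G=5, A=4, C=2.
A+T = 8, G+C = 7
Tm = 2×8 + 4×7 = 44°C

44°C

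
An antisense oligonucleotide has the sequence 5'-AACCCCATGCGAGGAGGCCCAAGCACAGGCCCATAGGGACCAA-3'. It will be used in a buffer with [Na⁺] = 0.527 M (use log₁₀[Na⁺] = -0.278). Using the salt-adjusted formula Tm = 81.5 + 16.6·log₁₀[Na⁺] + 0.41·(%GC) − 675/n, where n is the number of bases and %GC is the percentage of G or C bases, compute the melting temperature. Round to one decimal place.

Length n = 43. Counting bases: G=12, A=14, C=15, T=2
G+C = 27, so %GC = 27/43 × 100 = 62.791%
Salt term: 16.6 × (-0.278) = -4.615
GC term: 0.41 × 62.791 = 25.744; length term: −675/43 = −15.698
Tm = 81.5 + (-4.615) + 25.744 − 15.698 = 86.931 → 86.9°C

86.9°C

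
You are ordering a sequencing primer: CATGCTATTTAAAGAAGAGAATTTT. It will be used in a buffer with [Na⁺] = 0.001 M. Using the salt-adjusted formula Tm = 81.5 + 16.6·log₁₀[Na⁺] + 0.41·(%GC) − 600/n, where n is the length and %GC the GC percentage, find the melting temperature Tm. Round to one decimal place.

Length n = 25. Scanning the sequence gives T=9, G=4, A=10, C=2.
G+C = 6, so %GC = 6/25 × 100 = 24%
Salt term: 16.6 × (-3) = -49.8
GC term: 0.41 × 24 = 9.84; length term: −600/25 = −24
Tm = 81.5 + (-49.8) + 9.84 − 24 = 17.54 → 17.5°C

17.5°C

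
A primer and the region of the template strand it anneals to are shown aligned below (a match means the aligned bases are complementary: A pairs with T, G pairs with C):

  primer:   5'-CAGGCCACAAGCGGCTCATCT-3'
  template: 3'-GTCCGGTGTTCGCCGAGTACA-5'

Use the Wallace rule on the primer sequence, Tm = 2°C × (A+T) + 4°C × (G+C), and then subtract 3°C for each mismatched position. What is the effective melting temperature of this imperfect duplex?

65°C

Primer base counts: A=5, T=3, G=5, C=8 → A+T=8, G+C=13
Perfect-match Tm = 2(8) + 4(13) = 16 + 52 = 68°C
Mismatches (positions where the bases are not complementary): 1 (at position 20)
Effective Tm = 68 − 1×3 = 68 − 3 = 65°C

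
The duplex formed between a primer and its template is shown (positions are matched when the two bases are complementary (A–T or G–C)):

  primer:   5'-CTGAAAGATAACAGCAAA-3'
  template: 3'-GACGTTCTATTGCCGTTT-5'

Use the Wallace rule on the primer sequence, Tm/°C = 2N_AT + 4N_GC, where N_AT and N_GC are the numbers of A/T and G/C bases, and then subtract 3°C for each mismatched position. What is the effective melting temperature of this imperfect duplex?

Primer base counts: A=10, T=2, G=3, C=3 → A+T=12, G+C=6
Perfect-match Tm = 2(12) + 4(6) = 24 + 24 = 48°C
Mismatches (positions where the bases are not complementary): 2 (at positions 4, 13)
Effective Tm = 48 − 2×3 = 48 − 6 = 42°C

42°C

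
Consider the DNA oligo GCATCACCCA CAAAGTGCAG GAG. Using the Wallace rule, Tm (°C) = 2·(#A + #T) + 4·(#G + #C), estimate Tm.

T=2, A=8, G=6, C=7
So N_AT = 10 and N_GC = 13.
Tm = 4·13 + 2·10 = 52 + 20 = 72°C

72°C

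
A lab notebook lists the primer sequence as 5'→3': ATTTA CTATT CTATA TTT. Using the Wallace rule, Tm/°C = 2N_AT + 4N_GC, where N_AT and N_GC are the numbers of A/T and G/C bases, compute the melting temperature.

40°C

Counting bases: A=5, T=11, C=2, G=0
So N_AT = 16 and N_GC = 2.
Tm = 2(16) + 4(2) = 32 + 8 = 40°C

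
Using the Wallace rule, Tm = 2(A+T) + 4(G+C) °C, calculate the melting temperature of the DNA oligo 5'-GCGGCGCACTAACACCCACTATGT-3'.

76°C

Counting bases: T=4, G=5, C=9, A=6
So N_AT = 10 and N_GC = 14.
Tm = 4·14 + 2·10 = 56 + 20 = 76°C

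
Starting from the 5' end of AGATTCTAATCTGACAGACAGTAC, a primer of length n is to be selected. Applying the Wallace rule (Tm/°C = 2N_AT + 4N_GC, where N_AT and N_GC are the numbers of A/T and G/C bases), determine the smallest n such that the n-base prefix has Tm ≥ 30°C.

n = 12

First 11 bases: AGATTCTAATC → Tm = 28°C (< 30°C)
First 12 bases: AGATTCTAATCT → Tm = 30°C (≥ 30°C)
Each additional base adds 2°C (A/T) or 4°C (G/C), so Tm is non-decreasing in n; n = 12 is the first length to reach 30°C.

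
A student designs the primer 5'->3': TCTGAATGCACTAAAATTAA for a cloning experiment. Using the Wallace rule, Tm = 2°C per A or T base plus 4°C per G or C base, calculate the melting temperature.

50°C

Base counts: A=9, C=3, T=6, G=2
So N_AT = 15 and N_GC = 5.
Tm = 2(15) + 4(5) = 30 + 20 = 50°C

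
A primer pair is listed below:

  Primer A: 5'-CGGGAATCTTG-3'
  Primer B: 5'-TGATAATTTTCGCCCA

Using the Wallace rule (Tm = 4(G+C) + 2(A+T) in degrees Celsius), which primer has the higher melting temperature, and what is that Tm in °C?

Primer A: A+T=5, G+C=6 → Tm = 2(5)+4(6) = 34°C
Primer B: A+T=10, G+C=6 → Tm = 2(10)+4(6) = 44°C
34°C vs 44°C → primer B is higher.

Primer B, 44°C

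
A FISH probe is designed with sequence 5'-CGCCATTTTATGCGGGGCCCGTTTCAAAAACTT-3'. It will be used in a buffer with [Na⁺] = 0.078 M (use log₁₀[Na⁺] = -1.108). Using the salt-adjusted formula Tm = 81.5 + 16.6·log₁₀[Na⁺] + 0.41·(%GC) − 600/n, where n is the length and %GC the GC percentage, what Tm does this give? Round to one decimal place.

Length n = 33. Base counts: A=7, G=7, T=10, C=9
G+C = 16, so %GC = 16/33 × 100 = 48.485%
Salt term: 16.6 × (-1.108) = -18.393
GC term: 0.41 × 48.485 = 19.879; length term: −600/33 = −18.182
Tm = 81.5 + (-18.393) + 19.879 − 18.182 = 64.804 → 64.8°C

64.8°C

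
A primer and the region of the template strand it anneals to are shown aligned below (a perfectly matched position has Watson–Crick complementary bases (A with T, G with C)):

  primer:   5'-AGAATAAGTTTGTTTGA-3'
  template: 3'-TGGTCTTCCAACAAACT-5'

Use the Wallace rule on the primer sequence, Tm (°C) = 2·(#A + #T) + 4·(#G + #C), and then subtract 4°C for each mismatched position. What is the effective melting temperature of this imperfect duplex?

26°C

Primer base counts: A=6, T=7, G=4, C=0 → A+T=13, G+C=4
Perfect-match Tm = 2(13) + 4(4) = 26 + 16 = 42°C
Mismatches (positions where the bases are not complementary): 4 (at positions 2, 3, 5, 9)
Effective Tm = 42 − 4×4 = 42 − 16 = 26°C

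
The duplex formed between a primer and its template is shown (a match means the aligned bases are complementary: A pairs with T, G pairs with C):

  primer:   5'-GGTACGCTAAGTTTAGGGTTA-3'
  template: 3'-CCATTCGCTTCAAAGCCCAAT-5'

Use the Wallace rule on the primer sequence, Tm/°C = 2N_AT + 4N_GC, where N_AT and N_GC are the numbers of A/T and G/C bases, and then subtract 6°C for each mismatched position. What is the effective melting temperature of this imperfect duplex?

Primer base counts: A=5, T=7, G=7, C=2 → A+T=12, G+C=9
Perfect-match Tm = 2(12) + 4(9) = 24 + 36 = 60°C
Mismatches (positions where the bases are not complementary): 3 (at positions 5, 8, 15)
Effective Tm = 60 − 3×6 = 60 − 18 = 42°C

42°C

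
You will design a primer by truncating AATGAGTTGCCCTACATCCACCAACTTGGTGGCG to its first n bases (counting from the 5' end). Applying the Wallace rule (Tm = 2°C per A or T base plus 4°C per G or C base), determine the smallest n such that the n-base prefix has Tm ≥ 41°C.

n = 15

First 14 bases: AATGAGTTGCCCTA → Tm = 40°C (< 41°C)
First 15 bases: AATGAGTTGCCCTAC → Tm = 44°C (≥ 41°C)
Since every base adds ≥2°C, Tm only increases with n, so the threshold is first crossed at n = 15.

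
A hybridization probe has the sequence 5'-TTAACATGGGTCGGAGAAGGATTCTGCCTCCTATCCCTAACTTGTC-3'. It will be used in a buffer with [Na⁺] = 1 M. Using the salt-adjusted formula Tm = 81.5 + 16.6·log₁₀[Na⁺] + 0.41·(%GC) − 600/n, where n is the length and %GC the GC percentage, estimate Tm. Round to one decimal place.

Length n = 46. G=10, T=14, C=12, A=10
G+C = 22, so %GC = 22/46 × 100 = 47.826%
Salt term: 16.6 × (0) = 0
GC term: 0.41 × 47.826 = 19.609; length term: −600/46 = −13.043
Tm = 81.5 + (0) + 19.609 − 13.043 = 88.066 → 88.1°C

88.1°C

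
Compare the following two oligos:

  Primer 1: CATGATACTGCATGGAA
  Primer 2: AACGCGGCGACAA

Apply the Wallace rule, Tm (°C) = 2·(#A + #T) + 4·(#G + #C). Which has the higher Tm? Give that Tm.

Primer 1: A+T=10, G+C=7 → Tm = 2(10)+4(7) = 48°C
Primer 2: A+T=5, G+C=8 → Tm = 2(5)+4(8) = 42°C
48°C vs 42°C → primer 1 is higher.

Primer 1, 48°C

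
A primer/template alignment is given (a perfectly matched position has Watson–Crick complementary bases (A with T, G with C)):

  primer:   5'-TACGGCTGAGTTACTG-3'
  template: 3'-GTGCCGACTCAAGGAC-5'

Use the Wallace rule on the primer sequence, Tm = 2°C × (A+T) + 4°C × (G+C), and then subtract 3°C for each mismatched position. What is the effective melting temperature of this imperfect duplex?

42°C

Primer base counts: A=3, T=5, G=5, C=3 → A+T=8, G+C=8
Perfect-match Tm = 2(8) + 4(8) = 16 + 32 = 48°C
Mismatches (positions where the bases are not complementary): 2 (at positions 1, 13)
Effective Tm = 48 − 2×3 = 48 − 6 = 42°C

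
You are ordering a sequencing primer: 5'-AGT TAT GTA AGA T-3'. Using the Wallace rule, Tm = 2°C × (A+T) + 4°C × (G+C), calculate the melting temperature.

Counting bases: A=5, T=5, G=3, C=0
AT pairs contribute 10, GC pairs contribute 3.
Tm = 2×10 + 4×3 = 32°C

32°C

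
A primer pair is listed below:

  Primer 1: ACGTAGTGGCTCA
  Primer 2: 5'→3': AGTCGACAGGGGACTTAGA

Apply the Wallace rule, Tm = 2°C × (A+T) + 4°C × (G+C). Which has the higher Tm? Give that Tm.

Primer 2, 58°C

Primer 1: A+T=6, G+C=7 → Tm = 2(6)+4(7) = 40°C
Primer 2: A+T=9, G+C=10 → Tm = 2(9)+4(10) = 58°C
40°C vs 58°C → primer 2 is higher.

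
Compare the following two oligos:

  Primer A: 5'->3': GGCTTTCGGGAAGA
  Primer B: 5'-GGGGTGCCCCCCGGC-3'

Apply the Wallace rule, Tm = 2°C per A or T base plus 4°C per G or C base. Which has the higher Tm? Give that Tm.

Primer A: A+T=6, G+C=8 → Tm = 2(6)+4(8) = 44°C
Primer B: A+T=1, G+C=14 → Tm = 2(1)+4(14) = 58°C
44°C vs 58°C → primer B is higher.

Primer B, 58°C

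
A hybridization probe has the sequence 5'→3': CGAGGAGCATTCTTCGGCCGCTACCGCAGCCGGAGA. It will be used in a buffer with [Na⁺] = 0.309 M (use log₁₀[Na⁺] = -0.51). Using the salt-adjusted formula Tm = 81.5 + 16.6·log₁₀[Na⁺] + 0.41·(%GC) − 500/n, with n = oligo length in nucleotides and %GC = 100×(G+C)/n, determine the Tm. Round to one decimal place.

Length n = 36. T=5, A=7, C=12, G=12
G+C = 24, so %GC = 24/36 × 100 = 66.667%
Salt term: 16.6 × (-0.51) = -8.466
GC term: 0.41 × 66.667 = 27.333; length term: −500/36 = −13.889
Tm = 81.5 + (-8.466) + 27.333 − 13.889 = 86.478 → 86.5°C

86.5°C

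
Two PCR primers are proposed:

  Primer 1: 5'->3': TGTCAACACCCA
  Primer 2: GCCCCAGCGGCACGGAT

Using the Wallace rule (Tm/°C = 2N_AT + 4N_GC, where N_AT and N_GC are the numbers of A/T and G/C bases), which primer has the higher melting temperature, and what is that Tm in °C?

Primer 1: A+T=6, G+C=6 → Tm = 2(6)+4(6) = 36°C
Primer 2: A+T=4, G+C=13 → Tm = 2(4)+4(13) = 60°C
36°C vs 60°C → primer 2 is higher.

Primer 2, 60°C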